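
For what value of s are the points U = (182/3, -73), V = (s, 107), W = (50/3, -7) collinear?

Collinearity: (V − U) must be parallel to (W − U) = (-44, 66).
Cross-multiplying the components: (s − 182/3)·(66) = (180)·(-44).
Solving gives s = -178/3.

-178/3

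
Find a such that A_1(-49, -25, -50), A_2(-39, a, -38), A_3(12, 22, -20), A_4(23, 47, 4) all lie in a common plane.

Normal to plane A_1A_3A_4: n = (378, -1134, 1008); plane equation n·P = -40572.
Requiring n·A_2 = -40572: (-1134)a + (-53046) = -40572.
So a = -11.

-11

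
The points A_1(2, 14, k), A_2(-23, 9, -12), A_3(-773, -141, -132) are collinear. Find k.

-8

Collinearity requires A_1A_2 × A_1A_3 = 0; each component is linear in k.
The x-component gives (-150)k + (-1200) = 0, so k = -8.
The remaining components then also vanish.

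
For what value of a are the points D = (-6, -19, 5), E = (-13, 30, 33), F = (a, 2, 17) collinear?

-9

Collinearity requires DE × DF = 0; each component is linear in a.
The y-component gives (28)a + (252) = 0, so a = -9.
The remaining components then also vanish.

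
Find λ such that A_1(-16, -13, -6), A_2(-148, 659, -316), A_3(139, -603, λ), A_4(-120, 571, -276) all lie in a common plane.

Coplanarity ⇔ det[A_1A_2; A_1A_3; A_1A_4] = 0.
Expanding, this is linear in λ: (7200)λ + (-1900800) = 0.
So λ = 264.

264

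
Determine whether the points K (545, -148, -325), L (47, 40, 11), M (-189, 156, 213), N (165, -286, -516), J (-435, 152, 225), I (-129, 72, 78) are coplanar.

The plane through K, L, M has normal n = KL × KM = (-1000, 21300, -13400) and equation n·P = 657600.
Checking the remaining points: n·N = 657600, n·J = 657600, n·I = 617400.
Since n·I = 617400 ≠ 657600, I is off the plane and the points are not all coplanar.

No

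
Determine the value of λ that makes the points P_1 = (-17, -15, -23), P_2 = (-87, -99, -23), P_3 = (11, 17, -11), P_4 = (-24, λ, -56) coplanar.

-19

The points are coplanar iff P_1P_2 · (P_1P_3 × P_1P_4) = 0.
Expanding, this is linear in λ: (840)λ + (15960) = 0.
So λ = -19.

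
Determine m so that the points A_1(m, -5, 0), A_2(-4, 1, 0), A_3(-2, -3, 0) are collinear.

Collinearity requires A_1A_2 × A_1A_3 = 0; each component is linear in m.
The z-component gives (4)m + (4) = 0, so m = -1.
The remaining components then also vanish.

-1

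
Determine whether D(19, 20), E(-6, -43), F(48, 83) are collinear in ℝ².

No

DE = (-25, -63), DF = (29, 63).
If collinear, DF would be a scalar multiple of DE. But (-25)·(63) ≠ (-63)·(29) (difference 252), so they are not parallel; the points are not collinear.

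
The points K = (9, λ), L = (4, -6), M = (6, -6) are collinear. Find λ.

Collinearity: (K − L) must be parallel to (M − L) = (2, 0).
Cross-multiplying the components: (λ − (-6))·(2) = (5)·(0).
Solving gives λ = -6.

-6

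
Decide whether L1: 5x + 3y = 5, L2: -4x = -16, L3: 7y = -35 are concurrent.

Yes

Lines aᵢx + bᵢy = cᵢ with pairwise distinct directions are concurrent exactly when det[aᵢ bᵢ cᵢ] = 0.
Here the determinant is 0.
It vanishes, so the lines are concurrent at (4, -5).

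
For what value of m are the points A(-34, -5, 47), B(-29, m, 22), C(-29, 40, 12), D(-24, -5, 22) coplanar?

The points are coplanar iff AB · (AC × AD) = 0.
Expanding, this is linear in m: (-225)m + (4500) = 0.
So m = 20.

20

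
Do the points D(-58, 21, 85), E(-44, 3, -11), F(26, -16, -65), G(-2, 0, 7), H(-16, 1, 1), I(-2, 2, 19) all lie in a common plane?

Yes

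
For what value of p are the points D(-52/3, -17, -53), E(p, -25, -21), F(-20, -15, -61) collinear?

Collinearity requires DE × DF = 0; each component is linear in p.
The y-component gives (8)p + (160/3) = 0, so p = -20/3.
The remaining components then also vanish.

-20/3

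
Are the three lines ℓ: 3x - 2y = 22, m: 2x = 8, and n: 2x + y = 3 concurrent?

Yes

Lines aᵢx + bᵢy = cᵢ with pairwise distinct directions are concurrent exactly when det[aᵢ bᵢ cᵢ] = 0.
Here the determinant is 0.
It vanishes, so the lines are concurrent at (4, -5).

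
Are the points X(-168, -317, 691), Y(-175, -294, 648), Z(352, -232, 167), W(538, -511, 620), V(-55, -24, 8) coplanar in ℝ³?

The plane through X, Y, Z has normal n = XY × XZ = (-8397, -26028, -12555) and equation n·P = 986067.
Checking the remaining points: n·W = 998622, n·V = 986067.
Since n·W = 998622 ≠ 986067, W is off the plane and the points are not all coplanar.

No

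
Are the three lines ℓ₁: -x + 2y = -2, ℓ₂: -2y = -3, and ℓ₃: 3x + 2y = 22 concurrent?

No

Intersecting ℓ₁ and ℓ₂: solving the 2×2 system gives (x, y) = (5, 3/2).
Substitute into ℓ₃: (3)(5) + (2)(3/2) = 18.
But ℓ₃ requires 22 ≠ 18, so the three lines have no common point.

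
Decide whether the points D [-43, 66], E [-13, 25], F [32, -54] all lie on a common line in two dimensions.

No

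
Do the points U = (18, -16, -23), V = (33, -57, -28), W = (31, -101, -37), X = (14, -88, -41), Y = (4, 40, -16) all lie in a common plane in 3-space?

No

The plane through U, V, W has normal n = UV × UW = (149, 145, -742) and equation n·P = 17428.
Checking the remaining points: n·X = 19748, n·Y = 18268.
Since n·X = 19748 ≠ 17428, X is off the plane and the points are not all coplanar.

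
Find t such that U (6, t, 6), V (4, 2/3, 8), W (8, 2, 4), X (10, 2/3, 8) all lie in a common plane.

The points are coplanar iff UV · (UW × UX) = 0.
Expanding, this is linear in t: (24)t + (-32) = 0.
So t = 4/3.

4/3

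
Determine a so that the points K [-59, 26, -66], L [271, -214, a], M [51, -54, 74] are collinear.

Collinearity requires KL × KM = 0; each component is linear in a.
The x-component gives (80)a + (-28320) = 0, so a = 354.
The remaining components then also vanish.

354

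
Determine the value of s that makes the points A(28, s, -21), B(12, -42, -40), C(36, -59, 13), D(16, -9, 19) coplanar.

-65

The points are coplanar iff AB · (AC × AD) = 0.
Expanding, this is linear in s: (1204)s + (78260) = 0.
So s = -65.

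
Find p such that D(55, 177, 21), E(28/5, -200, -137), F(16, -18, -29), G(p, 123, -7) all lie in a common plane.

251/5

Normal to plane DEF: n = (-11960, 3692, -5070); plane equation n·P = -110786.
Requiring n·G = -110786: (-11960)p + (489606) = -110786.
So p = 251/5.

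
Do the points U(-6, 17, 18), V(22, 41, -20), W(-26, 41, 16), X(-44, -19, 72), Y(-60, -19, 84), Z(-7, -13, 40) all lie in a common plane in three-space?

Yes

The plane through U, V, W has normal n = UV × UW = (864, 816, 1152) and equation n·P = 29424.
Checking the remaining points: n·X = 29424, n·Y = 29424, n·Z = 29424.
All equal 29424, so all 6 points lie in one plane.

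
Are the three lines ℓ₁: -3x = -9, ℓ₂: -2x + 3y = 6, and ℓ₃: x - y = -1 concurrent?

Yes

Lines aᵢx + bᵢy = cᵢ with pairwise distinct directions are concurrent exactly when det[aᵢ bᵢ cᵢ] = 0.
Here the determinant is 0.
It vanishes, so the lines are concurrent at (3, 4).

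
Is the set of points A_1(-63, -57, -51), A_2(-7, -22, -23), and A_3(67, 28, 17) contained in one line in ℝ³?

A_1A_2 = (56, 35, 28), A_1A_3 = (130, 85, 68).
Comparing components 3 and 1: (28)(130) − (56)(68) = -168 ≠ 0, so A_1A_2 and A_1A_3 are not parallel and the points are not collinear.

No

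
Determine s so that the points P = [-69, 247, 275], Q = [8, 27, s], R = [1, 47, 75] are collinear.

Collinearity requires PQ × PR = 0; each component is linear in s.
The x-component gives (200)s + (-11000) = 0, so s = 55.
The remaining components then also vanish.

55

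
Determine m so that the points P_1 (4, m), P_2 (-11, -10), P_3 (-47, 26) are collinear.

-25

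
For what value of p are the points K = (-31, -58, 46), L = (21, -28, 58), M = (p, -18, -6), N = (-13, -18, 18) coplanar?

Coplanarity ⇔ det[KL; KM; KN] = 0.
Expanding, this is linear in p: (1320)p + (54120) = 0.
So p = -41.

-41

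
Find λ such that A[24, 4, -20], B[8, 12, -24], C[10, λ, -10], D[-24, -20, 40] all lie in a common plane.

2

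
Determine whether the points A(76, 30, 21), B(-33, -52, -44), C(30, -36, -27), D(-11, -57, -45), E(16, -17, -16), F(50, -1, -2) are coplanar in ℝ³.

Yes

The plane through A, B, C has normal n = AB × AC = (-354, -2242, 3422) and equation n·P = -22302.
Checking the remaining points: n·D = -22302, n·E = -22302, n·F = -22302.
All equal -22302, so all 6 points lie in one plane.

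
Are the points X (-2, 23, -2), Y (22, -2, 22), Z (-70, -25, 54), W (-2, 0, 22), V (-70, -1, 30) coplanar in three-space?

No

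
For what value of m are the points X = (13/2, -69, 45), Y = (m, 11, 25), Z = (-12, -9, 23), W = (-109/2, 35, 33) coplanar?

-57/2

The points are coplanar iff XY · (XZ × XW) = 0.
Expanding, this is linear in m: (1568)m + (44688) = 0.
So m = -57/2.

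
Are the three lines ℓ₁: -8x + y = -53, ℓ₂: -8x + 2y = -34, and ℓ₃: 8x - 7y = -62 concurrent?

No

The three lines meet at one point iff the augmented coefficient matrix [aᵢ bᵢ cᵢ] has rank < 3, i.e. its determinant vanishes.
Here the determinant is 8.
Nonzero, so no common point exists.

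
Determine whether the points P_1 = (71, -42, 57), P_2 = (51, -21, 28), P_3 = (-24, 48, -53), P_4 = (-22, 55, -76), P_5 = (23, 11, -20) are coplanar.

The plane through P_1, P_2, P_3 has normal n = P_1P_2 × P_1P_3 = (300, 555, 195) and equation n·P = 9105.
Checking the remaining points: n·P_4 = 9105, n·P_5 = 9105.
All equal 9105, so all 5 points lie in one plane.

Yes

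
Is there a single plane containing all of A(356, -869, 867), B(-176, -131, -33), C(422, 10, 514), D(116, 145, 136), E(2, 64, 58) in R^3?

The plane through A, B, C has normal n = AB × AC = (530586, -247196, -516336) and equation n·P = -43961372.
Checking the remaining points: n·D = -44517140, n·E = -44706860.
Since n·D = -44517140 ≠ -43961372, D is off the plane and the points are not all coplanar.

No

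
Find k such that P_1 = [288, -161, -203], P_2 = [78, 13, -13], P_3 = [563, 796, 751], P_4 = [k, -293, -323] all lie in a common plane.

Normal to plane P_1P_2P_3: n = (-15834, 252590, -248820); plane equation n·P = 5283278.
Requiring n·P_4 = 5283278: (-15834)k + (6359990) = 5283278.
So k = 68.

68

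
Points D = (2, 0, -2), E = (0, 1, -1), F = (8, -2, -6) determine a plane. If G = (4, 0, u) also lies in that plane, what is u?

-4

The plane through D, E, F has equation −2x − 2y − 2z = 0.
Substituting G: (-2)u + (-8) = 0, so u = -4.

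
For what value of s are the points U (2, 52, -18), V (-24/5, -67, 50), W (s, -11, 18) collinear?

-8/5

Collinearity requires UV × UW = 0; each component is linear in s.
The y-component gives (68)s + (544/5) = 0, so s = -8/5.
The remaining components then also vanish.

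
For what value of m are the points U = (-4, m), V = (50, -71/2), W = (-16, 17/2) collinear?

1/2

The three points are collinear iff det[UV; UW] = 0.
This determinant is linear in m: (-66)m + (33) = 0, so m = 1/2.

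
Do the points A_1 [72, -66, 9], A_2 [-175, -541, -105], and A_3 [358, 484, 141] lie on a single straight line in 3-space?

Yes

A_1A_2 = (-247, -475, -114), A_1A_3 = (286, 550, 132).
A_1A_2 × A_1A_3 = (0, 0, 0).
The cross product vanishes, so the three points are collinear.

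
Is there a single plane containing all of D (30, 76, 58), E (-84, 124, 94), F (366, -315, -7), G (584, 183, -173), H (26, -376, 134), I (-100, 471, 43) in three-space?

Yes

The plane through D, E, F has normal n = DE × DF = (10956, 4686, 28446) and equation n·P = 2334684.
Checking the remaining points: n·G = 2334684, n·H = 2334684, n·I = 2334684.
All equal 2334684, so all 6 points lie in one plane.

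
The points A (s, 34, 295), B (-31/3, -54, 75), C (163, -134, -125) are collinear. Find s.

-201

Direction BC = (520/3, -80, -200). From the y-coordinate of A, the parameter along the line is τ = (34 − (-54))/(-80) = -11/10.
Then s = (-31/3) + (-11/10)·(520/3) = -201.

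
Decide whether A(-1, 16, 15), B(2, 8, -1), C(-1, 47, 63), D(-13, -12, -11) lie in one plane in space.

No

The four points are coplanar iff the 3×3 determinant with rows AB, AC, AD is zero.
Rows: (3, -8, -16), (0, 31, 48), (-12, -28, -26).
Expanding along the first row: (3)(538) − (-8)(576) + (-16)(372) = 270.
Nonzero ⇒ not coplanar.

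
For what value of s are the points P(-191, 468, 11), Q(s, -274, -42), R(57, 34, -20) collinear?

233

Direction PR = (248, -434, -31). From the y-coordinate of Q, the parameter along the line is τ = (-274 − 468)/(-434) = 53/31.
Then s = (-191) + 53/31·(248) = 233.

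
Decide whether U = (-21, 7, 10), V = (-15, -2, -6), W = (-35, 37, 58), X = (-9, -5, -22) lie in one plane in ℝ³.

No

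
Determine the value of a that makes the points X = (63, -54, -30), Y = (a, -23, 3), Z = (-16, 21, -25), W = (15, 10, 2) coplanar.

52

The points are coplanar iff XY · (XZ × XW) = 0.
Expanding, this is linear in a: (2080)a + (-108160) = 0.
So a = 52.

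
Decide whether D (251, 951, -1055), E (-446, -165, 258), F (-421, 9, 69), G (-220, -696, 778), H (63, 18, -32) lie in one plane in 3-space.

No

The plane through D, E, F has normal n = DE × DF = (-17538, -98908, -93378) and equation n·P = 50244.
Checking the remaining points: n·G = 50244, n·H = 102858.
Since n·H = 102858 ≠ 50244, H is off the plane and the points are not all coplanar.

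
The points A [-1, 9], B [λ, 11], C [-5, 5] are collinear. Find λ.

The three points are collinear iff det[AB; AC] = 0.
This determinant is linear in λ: (-4)λ + (4) = 0, so λ = 1.

1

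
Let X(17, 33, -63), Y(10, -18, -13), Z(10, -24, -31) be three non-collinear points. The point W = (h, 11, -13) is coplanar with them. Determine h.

13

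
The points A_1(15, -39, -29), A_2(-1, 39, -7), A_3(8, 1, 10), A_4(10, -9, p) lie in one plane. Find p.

6

Normal to plane A_1A_2A_3: n = (2162, 470, -94); plane equation n·P = 16826.
Requiring n·A_4 = 16826: (-94)p + (17390) = 16826.
So p = 6.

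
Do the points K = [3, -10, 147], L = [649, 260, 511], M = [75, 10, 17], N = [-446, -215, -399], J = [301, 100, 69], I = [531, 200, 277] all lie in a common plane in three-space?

The plane through K, L, M has normal n = KL × KM = (-42380, 110188, -6520) and equation n·P = -2187460.
Checking the remaining points: n·N = -2187460, n·J = -2187460, n·I = -2272220.
Since n·I = -2272220 ≠ -2187460, I is off the plane and the points are not all coplanar.

No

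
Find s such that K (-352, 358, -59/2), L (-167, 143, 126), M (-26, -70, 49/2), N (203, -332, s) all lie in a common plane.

Normal to plane KLM: n = (54944, 40703, -9090); plane equation n·P = -4500459.
Requiring n·N = -4500459: (-9090)s + (-2359764) = -4500459.
So s = 471/2.

471/2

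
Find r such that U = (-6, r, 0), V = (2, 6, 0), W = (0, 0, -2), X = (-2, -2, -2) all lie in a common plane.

-2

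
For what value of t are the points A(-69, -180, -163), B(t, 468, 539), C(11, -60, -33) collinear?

Direction AC = (80, 120, 130). From the y-coordinate of B, the parameter along the line is τ = (468 − (-180))/120 = 27/5.
Then t = (-69) + 27/5·(80) = 363.

363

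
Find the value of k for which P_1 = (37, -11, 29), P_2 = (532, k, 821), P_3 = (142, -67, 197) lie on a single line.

-275

Direction P_1P_3 = (105, -56, 168). From the x-coordinate of P_2, the parameter along the line is τ = (532 − 37)/105 = 33/7.
Then k = (-11) + 33/7·(-56) = -275.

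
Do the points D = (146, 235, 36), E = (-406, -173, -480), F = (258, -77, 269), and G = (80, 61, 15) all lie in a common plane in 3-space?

Yes

The four points are coplanar iff the 3×3 determinant with rows DE, DF, DG is zero.
Rows: (-552, -408, -516), (112, -312, 233), (-66, -174, -21).
Expanding along the first row: (-552)(47094) − (-408)(13026) + (-516)(-40080) = 0.
Zero determinant ⇒ coplanar.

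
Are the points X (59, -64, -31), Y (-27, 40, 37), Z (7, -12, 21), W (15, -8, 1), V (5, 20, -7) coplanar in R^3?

The plane through X, Y, Z has normal n = XY × XZ = (1872, 936, 936) and equation n·P = 21528.
Checking the remaining points: n·W = 21528, n·V = 21528.
All equal 21528, so all 5 points lie in one plane.

Yes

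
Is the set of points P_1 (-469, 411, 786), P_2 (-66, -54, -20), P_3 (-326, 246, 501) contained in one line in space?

P_1P_2 = (403, -465, -806), P_1P_3 = (143, -165, -285).
Comparing components 2 and 3: (-465)(-285) − (-806)(-165) = -465 ≠ 0, so P_1P_2 and P_1P_3 are not parallel and the points are not collinear.

No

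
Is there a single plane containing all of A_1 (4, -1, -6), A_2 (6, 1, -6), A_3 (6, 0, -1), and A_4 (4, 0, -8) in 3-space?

No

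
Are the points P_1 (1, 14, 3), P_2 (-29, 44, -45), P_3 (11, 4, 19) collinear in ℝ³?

P_1P_2 = (-30, 30, -48), P_1P_3 = (10, -10, 16).
Each component of P_1P_3 is -1/3 times the corresponding component of P_1P_2, so P_1P_3 = -1/3·P_1P_2 and the points are collinear.

Yes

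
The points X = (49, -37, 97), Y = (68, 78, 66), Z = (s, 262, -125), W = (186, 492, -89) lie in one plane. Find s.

Normal to plane XYW: n = (-4991, -713, -5704); plane equation n·P = -771466.
Requiring n·Z = -771466: (-4991)s + (526194) = -771466.
So s = 260.

260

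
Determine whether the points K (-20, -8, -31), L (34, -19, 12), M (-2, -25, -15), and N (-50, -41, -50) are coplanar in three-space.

Yes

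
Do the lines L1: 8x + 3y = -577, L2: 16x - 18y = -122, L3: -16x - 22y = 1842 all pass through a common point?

Yes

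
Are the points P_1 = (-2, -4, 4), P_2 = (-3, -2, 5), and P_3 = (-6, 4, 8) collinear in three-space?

Yes

P_1P_2 = (-1, 2, 1), P_1P_3 = (-4, 8, 4).
Each component of P_1P_3 is 4 times the corresponding component of P_1P_2, so P_1P_3 = 4·P_1P_2 and the points are collinear.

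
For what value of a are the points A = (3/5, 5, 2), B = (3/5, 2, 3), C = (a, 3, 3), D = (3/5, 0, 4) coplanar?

3/5

The points are coplanar iff AB · (AC × AD) = 0.
Expanding, this is linear in a: (1)a + (-3/5) = 0.
So a = 3/5.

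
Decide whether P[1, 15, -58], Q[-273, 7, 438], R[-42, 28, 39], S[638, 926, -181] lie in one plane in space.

No

A normal to the plane through P, Q, R is n = PQ × PR = (-7224, 5250, -3906).
The plane has equation n·X = 298074. For S: n·S = 959574.
959574 ≠ 298074, so S is off the plane.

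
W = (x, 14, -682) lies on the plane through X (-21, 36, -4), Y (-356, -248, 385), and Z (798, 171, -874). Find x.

635

Coplanarity requires XY · (XZ × XW) = 0.
XY = (-335, -284, 389), XZ = (819, 135, -870); the triple product is linear in x with coefficient 194565 and constant term -123548775.
Setting it to zero: x = 635.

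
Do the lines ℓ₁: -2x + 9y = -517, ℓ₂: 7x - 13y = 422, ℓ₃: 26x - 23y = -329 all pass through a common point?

Intersecting ℓ₁ and ℓ₂: solving the 2×2 system gives (x, y) = (-79, -75).
Substitute into ℓ₃: (26)(-79) + (-23)(-75) = -329.
This equals -329, so (-79, -75) lies on all three lines and they are concurrent.

Yes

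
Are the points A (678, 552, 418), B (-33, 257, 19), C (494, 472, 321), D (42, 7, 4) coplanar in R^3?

With A as base: AB = (-711, -295, -399), AC = (-184, -80, -97), AD = (-636, -545, -414).
AC × AD = (-19745, -14484, 49400).
AB · (AC × AD) = -1399125.
Since -1399125 ≠ 0, the four points are not coplanar.

No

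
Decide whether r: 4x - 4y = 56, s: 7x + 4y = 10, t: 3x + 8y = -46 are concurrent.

Yes

The three lines meet at one point iff the augmented coefficient matrix [aᵢ bᵢ cᵢ] has rank < 3, i.e. its determinant vanishes.
Here the determinant is 0.
It vanishes, so the lines are concurrent at (6, -8).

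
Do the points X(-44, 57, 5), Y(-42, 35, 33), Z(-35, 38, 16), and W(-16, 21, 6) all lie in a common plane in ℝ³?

The four points are coplanar iff the 3×3 determinant with rows XY, XZ, XW is zero.
Rows: (2, -22, 28), (9, -19, 11), (28, -36, 1).
Expanding along the first row: (2)(377) − (-22)(-299) + (28)(208) = 0.
Zero determinant ⇒ coplanar.

Yes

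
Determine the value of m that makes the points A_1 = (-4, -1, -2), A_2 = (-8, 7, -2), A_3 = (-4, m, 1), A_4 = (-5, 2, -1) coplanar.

2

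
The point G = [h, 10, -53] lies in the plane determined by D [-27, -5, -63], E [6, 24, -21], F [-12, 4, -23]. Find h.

Coplanarity requires DE · (DF × DG) = 0.
DE = (33, 29, 42), DF = (15, 9, 40); the triple product is linear in h with coefficient 782 and constant term 9384.
Setting it to zero: h = -12.

-12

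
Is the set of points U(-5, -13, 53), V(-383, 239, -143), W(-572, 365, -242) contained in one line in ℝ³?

No

UV = (-378, 252, -196), UW = (-567, 378, -295).
UV × UW = (-252, -378, 0).
The cross product is nonzero, so the points do not lie on one line.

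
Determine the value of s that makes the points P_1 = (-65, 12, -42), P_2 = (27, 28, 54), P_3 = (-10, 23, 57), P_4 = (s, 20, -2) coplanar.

-17

Coplanarity ⇔ det[P_1P_2; P_1P_3; P_1P_4] = 0.
Expanding, this is linear in s: (528)s + (8976) = 0.
So s = -17.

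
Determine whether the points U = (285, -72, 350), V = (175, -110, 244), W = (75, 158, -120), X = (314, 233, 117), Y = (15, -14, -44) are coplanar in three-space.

Yes

The plane through U, V, W has normal n = UV × UW = (42240, -29440, -33280) and equation n·P = 2510080.
Checking the remaining points: n·X = 2510080, n·Y = 2510080.
All equal 2510080, so all 5 points lie in one plane.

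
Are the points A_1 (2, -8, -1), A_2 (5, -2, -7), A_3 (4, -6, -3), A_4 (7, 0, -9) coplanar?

Yes

The four points are coplanar iff the 3×3 determinant with rows A_1A_2, A_1A_3, A_1A_4 is zero.
Rows: (3, 6, -6), (2, 2, -2), (5, 8, -8).
Expanding along the first row: (3)(0) − (6)(-6) + (-6)(6) = 0.
Zero determinant ⇒ coplanar.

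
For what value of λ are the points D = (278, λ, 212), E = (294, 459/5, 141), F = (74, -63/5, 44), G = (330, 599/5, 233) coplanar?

477/5

Coplanarity ⇔ det[DE; DF; DG] = 0.
Expanding, this is linear in λ: (-16748)λ + (7988796/5) = 0.
So λ = 477/5.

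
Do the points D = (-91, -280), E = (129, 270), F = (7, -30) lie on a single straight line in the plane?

No

DE = (220, 550), DF = (98, 250).
If collinear, DF would be a scalar multiple of DE. But (220)·(250) ≠ (550)·(98) (difference 1100), so they are not parallel; the points are not collinear.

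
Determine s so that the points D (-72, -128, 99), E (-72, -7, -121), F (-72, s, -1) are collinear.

-73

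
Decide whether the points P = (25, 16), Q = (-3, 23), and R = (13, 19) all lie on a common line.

PQ = (-28, 7), PR = (-12, 3).
det[PQ; PR] = (-28)(3) − (7)(-12) = 0.
The determinant is zero, so the points are collinear.

Yes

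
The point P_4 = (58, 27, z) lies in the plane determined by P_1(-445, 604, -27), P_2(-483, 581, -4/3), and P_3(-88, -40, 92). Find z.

7/3

The plane through P_1, P_2, P_3 has equation (41377/3)x + 13685y + 32683z = 3737132/3.
Substituting P_4: (32683)z + (3508351/3) = 3737132/3, so z = 7/3.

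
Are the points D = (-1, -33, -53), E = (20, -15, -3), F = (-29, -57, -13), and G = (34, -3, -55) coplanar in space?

Yes

With D as base: DE = (21, 18, 50), DF = (-28, -24, 40), DG = (35, 30, -2).
DF × DG = (-1152, 1344, 0).
DE · (DF × DG) = 0.
The scalar triple product vanishes, so the four points are coplanar.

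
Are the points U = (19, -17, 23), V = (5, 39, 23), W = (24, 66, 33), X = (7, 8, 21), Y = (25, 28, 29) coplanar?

No

The plane through U, V, W has normal n = UV × UW = (560, 140, -1442) and equation n·P = -24906.
Checking the remaining points: n·X = -25242, n·Y = -23898.
Since n·X = -25242 ≠ -24906, X is off the plane and the points are not all coplanar.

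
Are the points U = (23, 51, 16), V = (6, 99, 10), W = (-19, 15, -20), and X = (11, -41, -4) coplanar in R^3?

No

The four points are coplanar iff the 3×3 determinant with rows UV, UW, UX is zero.
Rows: (-17, 48, -6), (-42, -36, -36), (-12, -92, -20).
Expanding along the first row: (-17)(-2592) − (48)(408) + (-6)(3432) = 3888.
Nonzero ⇒ not coplanar.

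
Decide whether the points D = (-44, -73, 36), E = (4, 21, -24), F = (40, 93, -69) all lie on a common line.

DE = (48, 94, -60), DF = (84, 166, -105).
DE × DF = (90, 0, 72).
The cross product is nonzero, so the points do not lie on one line.

No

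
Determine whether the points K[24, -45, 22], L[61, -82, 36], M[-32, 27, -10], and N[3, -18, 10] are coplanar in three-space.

Yes

With K as base: KL = (37, -37, 14), KM = (-56, 72, -32), KN = (-21, 27, -12).
KM × KN = (0, 0, 0).
KL · (KM × KN) = 0.
The scalar triple product vanishes, so the four points are coplanar.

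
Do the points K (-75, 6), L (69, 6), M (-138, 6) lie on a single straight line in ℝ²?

Yes

KL = (144, 0), KM = (-63, 0).
det[KL; KM] = (144)(0) − (0)(-63) = 0.
The determinant is zero, so the points are collinear.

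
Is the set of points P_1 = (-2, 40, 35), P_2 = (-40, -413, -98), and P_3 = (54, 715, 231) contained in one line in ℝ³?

No

P_1P_2 = (-38, -453, -133), P_1P_3 = (56, 675, 196).
Comparing components 2 and 3: (-453)(196) − (-133)(675) = 987 ≠ 0, so P_1P_2 and P_1P_3 are not parallel and the points are not collinear.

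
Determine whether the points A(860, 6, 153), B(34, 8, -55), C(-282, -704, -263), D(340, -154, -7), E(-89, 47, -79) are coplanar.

Yes

The plane through A, B, C has normal n = AB × AC = (-148512, -106080, 588744) and equation n·P = -38278968.
Checking the remaining points: n·D = -38278968, n·E = -38278968.
All equal -38278968, so all 5 points lie in one plane.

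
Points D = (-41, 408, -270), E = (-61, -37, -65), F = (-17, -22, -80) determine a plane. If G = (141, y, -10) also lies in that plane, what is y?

The plane through D, E, F has equation 3600x + 8720y + 19280z = -1795440.
Substituting G: (8720)y + (314800) = -1795440, so y = -242.

-242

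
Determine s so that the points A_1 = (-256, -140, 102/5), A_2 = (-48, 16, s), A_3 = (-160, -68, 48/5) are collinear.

-3

Direction A_1A_3 = (96, 72, -54/5). From the x-coordinate of A_2, the parameter along the line is τ = (-48 − (-256))/96 = 13/6.
Then s = 102/5 + 13/6·(-54/5) = -3.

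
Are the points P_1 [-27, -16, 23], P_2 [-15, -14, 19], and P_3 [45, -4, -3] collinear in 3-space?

No

P_1P_2 = (12, 2, -4), P_1P_3 = (72, 12, -26).
P_1P_2 × P_1P_3 = (-4, 24, 0).
The cross product is nonzero, so the points do not lie on one line.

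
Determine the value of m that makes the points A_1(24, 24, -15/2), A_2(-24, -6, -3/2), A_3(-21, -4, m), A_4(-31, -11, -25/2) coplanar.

Normal to plane A_1A_2A_4: n = (360, -570, 30); plane equation n·P = -5265.
Requiring n·A_3 = -5265: (30)m + (-5280) = -5265.
So m = 1/2.

1/2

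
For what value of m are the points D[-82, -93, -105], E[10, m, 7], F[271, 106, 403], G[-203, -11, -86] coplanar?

-57

Coplanarity ⇔ det[DE; DF; DG] = 0.
Expanding, this is linear in m: (-68175)m + (-3885975) = 0.
So m = -57.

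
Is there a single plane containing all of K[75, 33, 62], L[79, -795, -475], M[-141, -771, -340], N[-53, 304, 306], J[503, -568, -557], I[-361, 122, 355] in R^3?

No

The plane through K, L, M has normal n = KL × KM = (-98892, 117600, -182064) and equation n·P = -14824068.
Checking the remaining points: n·N = -14719908, n·J = -15129828, n·I = -14585508.
Since n·N = -14719908 ≠ -14824068, N is off the plane and the points are not all coplanar.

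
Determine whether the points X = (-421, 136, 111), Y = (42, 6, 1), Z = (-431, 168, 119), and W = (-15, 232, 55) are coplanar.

Yes

The four points are coplanar iff the 3×3 determinant with rows XY, XZ, XW is zero.
Rows: (463, -130, -110), (-10, 32, 8), (406, 96, -56).
Expanding along the first row: (463)(-2560) − (-130)(-2688) + (-110)(-13952) = 0.
Zero determinant ⇒ coplanar.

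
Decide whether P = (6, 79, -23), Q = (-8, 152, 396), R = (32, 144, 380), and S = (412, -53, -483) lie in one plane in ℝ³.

No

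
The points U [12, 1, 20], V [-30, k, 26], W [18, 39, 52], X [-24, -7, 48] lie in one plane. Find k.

-35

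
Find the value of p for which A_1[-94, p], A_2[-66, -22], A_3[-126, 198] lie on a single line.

The three points are collinear iff det[A_1A_2; A_1A_3] = 0.
This determinant is linear in p: (-60)p + (4840) = 0, so p = 242/3.

242/3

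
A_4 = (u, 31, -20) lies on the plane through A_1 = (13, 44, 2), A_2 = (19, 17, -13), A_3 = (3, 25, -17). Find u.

-9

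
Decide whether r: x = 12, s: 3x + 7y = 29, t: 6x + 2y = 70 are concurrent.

The three lines meet at one point iff the augmented coefficient matrix [aᵢ bᵢ cᵢ] has rank < 3, i.e. its determinant vanishes.
Here the determinant is 0.
It vanishes, so the lines are concurrent at (12, -1).

Yes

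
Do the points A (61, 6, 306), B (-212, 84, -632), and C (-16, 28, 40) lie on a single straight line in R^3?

No

AB = (-273, 78, -938), AC = (-77, 22, -266).
Comparing components 2 and 3: (78)(-266) − (-938)(22) = -112 ≠ 0, so AB and AC are not parallel and the points are not collinear.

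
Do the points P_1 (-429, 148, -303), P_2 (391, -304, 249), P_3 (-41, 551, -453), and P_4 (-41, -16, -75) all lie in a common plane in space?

No

A normal to the plane through P_1, P_2, P_3 is n = P_1P_2 × P_1P_3 = (-154656, 337176, 505836).
The plane has equation n·P = -37018836. For P_4: n·P_4 = -36991620.
-36991620 ≠ -37018836, so P_4 is off the plane.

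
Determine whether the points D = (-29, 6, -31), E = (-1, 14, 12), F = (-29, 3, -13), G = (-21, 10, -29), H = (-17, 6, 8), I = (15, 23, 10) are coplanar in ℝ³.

Yes

The plane through D, E, F has normal n = DE × DF = (273, -504, -84) and equation n·P = -8337.
Checking the remaining points: n·G = -8337, n·H = -8337, n·I = -8337.
All equal -8337, so all 6 points lie in one plane.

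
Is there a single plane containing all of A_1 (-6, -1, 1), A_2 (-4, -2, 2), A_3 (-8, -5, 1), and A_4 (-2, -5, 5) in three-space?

With A_1 as base: A_1A_2 = (2, -1, 1), A_1A_3 = (-2, -4, 0), A_1A_4 = (4, -4, 4).
A_1A_3 × A_1A_4 = (-16, 8, 24).
A_1A_2 · (A_1A_3 × A_1A_4) = -16.
Since -16 ≠ 0, the four points are not coplanar.

No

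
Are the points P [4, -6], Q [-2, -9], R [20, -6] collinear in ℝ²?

No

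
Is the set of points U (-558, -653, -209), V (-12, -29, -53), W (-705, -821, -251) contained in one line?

UV = (546, 624, 156), UW = (-147, -168, -42).
UV × UW = (0, 0, 0).
The cross product vanishes, so the three points are collinear.

Yes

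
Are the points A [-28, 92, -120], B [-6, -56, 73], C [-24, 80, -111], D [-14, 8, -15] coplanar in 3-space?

Yes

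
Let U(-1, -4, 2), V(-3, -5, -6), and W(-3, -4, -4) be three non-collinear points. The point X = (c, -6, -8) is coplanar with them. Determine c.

-3

Coplanarity requires UV · (UW × UX) = 0.
UV = (-2, -1, -8), UW = (-2, 0, -6); the triple product is linear in c with coefficient 6 and constant term 18.
Setting it to zero: c = -3.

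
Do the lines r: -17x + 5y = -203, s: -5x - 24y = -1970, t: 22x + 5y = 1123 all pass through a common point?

Yes

Lines aᵢx + bᵢy = cᵢ with pairwise distinct directions are concurrent exactly when det[aᵢ bᵢ cᵢ] = 0.
Here the determinant is 0.
It vanishes, so the lines are concurrent at (34, 75).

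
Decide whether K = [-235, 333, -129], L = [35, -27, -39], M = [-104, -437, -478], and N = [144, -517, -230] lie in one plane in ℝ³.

Yes

The four points are coplanar iff the 3×3 determinant with rows KL, KM, KN is zero.
Rows: (270, -360, 90), (131, -770, -349), (379, -850, -101).
Expanding along the first row: (270)(-218880) − (-360)(119040) + (90)(180480) = 0.
Zero determinant ⇒ coplanar.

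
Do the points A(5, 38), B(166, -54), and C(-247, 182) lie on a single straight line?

Yes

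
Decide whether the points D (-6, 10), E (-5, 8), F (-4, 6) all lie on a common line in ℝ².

Yes

DE = (1, -2), DF = (2, -4).
det[DE; DF] = (1)(-4) − (-2)(2) = 0.
The determinant is zero, so the points are collinear.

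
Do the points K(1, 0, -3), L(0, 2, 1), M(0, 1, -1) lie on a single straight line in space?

KL = (-1, 2, 4), KM = (-1, 1, 2).
Comparing components 3 and 1: (4)(-1) − (-1)(2) = -2 ≠ 0, so KL and KM are not parallel and the points are not collinear.

No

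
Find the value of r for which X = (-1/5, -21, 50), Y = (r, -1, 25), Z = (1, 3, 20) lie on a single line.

4/5

Collinearity requires XY × XZ = 0; each component is linear in r.
The y-component gives (30)r + (-24) = 0, so r = 4/5.
The remaining components then also vanish.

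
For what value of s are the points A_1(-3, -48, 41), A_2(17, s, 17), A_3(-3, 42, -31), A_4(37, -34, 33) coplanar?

-16

Normal to plane A_1A_3A_4: n = (288, -2880, -3600); plane equation n·P = -10224.
Requiring n·A_2 = -10224: (-2880)s + (-56304) = -10224.
So s = -16.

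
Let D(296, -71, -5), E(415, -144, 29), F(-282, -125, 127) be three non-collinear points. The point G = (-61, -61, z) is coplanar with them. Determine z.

45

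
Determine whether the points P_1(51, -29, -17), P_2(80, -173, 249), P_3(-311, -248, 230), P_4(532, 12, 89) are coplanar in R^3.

The four points are coplanar iff the 3×3 determinant with rows P_1P_2, P_1P_3, P_1P_4 is zero.
Rows: (29, -144, 266), (-362, -219, 247), (481, 41, 106).
Expanding along the first row: (29)(-33341) − (-144)(-157179) + (266)(90497) = 471537.
Nonzero ⇒ not coplanar.

No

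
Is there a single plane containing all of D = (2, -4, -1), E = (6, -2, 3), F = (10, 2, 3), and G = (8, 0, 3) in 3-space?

With D as base: DE = (4, 2, 4), DF = (8, 6, 4), DG = (6, 4, 4).
DF × DG = (8, -8, -4).
DE · (DF × DG) = 0.
The scalar triple product vanishes, so the four points are coplanar.

Yes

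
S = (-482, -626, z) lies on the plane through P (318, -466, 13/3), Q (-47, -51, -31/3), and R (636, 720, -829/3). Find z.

175

The plane through P, Q, R has equation −99082x − (321322/3)y − 564860z = 47868644/3.
Substituting S: (-564860)z + (344420144/3) = 47868644/3, so z = 175.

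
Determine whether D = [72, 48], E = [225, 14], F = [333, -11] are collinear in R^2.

DE = (153, -34), DF = (261, -59).
Twice the signed area of △DEF is (153)(-59) − (-34)(261) = -153.
The area is nonzero, so the three points are not collinear.

No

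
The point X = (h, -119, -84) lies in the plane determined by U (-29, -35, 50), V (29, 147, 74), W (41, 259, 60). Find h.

-157

A normal to the plane is n = UV × UW = (-5236, 1100, 4312).
X lies in the plane iff n · UX = 0.
This gives (-5236)h + (-822052) = 0, so h = -157.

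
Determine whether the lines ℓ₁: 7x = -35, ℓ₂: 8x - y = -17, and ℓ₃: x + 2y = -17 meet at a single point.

No

Intersecting ℓ₁ and ℓ₂: solving the 2×2 system gives (x, y) = (-5, -23).
Substitute into ℓ₃: (1)(-5) + (2)(-23) = -51.
But ℓ₃ requires -17 ≠ -51, so the three lines have no common point.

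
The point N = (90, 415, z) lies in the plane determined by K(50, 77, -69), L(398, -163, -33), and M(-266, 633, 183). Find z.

The plane through K, L, M has equation −80496x − 99072y + 117648z = -19771056.
Substituting N: (117648)z + (-48359520) = -19771056, so z = 243.

243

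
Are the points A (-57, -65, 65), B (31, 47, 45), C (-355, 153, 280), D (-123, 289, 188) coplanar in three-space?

Yes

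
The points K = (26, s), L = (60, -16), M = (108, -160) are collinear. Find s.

Collinearity: (K − L) must be parallel to (M − L) = (48, -144).
Cross-multiplying the components: (s − (-16))·(48) = (-34)·(-144).
Solving gives s = 86.

86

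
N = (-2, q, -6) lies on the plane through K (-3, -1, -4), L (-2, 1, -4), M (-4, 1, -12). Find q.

2

Coplanarity requires KL · (KM × KN) = 0.
KL = (1, 2, 0), KM = (-1, 2, -8); the triple product is linear in q with coefficient 8 and constant term -16.
Setting it to zero: q = 2.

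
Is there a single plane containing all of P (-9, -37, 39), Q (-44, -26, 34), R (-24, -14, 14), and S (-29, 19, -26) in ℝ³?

With P as base: PQ = (-35, 11, -5), PR = (-15, 23, -25), PS = (-20, 56, -65).
PR × PS = (-95, -475, -380).
PQ · (PR × PS) = 0.
The scalar triple product vanishes, so the four points are coplanar.

Yes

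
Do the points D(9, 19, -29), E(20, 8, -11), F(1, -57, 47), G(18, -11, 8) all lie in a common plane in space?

Yes

With D as base: DE = (11, -11, 18), DF = (-8, -76, 76), DG = (9, -30, 37).
DF × DG = (-532, 980, 924).
DE · (DF × DG) = 0.
The scalar triple product vanishes, so the four points are coplanar.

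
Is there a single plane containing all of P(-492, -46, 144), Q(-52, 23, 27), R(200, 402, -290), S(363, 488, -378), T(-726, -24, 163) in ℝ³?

No

The plane through P, Q, R has normal n = PQ × PR = (22470, 109996, 149372) and equation n·X = 5394512.
Checking the remaining points: n·S = 5372042, n·T = 5394512.
Since n·S = 5372042 ≠ 5394512, S is off the plane and the points are not all coplanar.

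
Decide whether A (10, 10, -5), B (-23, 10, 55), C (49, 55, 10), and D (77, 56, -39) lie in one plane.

Yes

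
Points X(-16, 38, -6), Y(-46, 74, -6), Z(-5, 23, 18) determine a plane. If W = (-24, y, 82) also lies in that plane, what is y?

41

Coplanarity requires XY · (XZ × XW) = 0.
XY = (-30, 36, 0), XZ = (11, -15, 24); the triple product is linear in y with coefficient 720 and constant term -29520.
Setting it to zero: y = 41.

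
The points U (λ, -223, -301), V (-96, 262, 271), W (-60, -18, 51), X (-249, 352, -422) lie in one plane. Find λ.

The points are coplanar iff UV · (UW × UX) = 0.
Expanding, this is linear in λ: (-213840)λ + (-14754960) = 0.
So λ = -69.

-69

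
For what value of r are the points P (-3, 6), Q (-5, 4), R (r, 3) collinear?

-6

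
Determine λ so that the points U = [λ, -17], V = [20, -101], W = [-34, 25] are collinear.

-16

Collinearity: (U − V) must be parallel to (W − V) = (-54, 126).
Cross-multiplying the components: (λ − 20)·(126) = (84)·(-54).
Solving gives λ = -16.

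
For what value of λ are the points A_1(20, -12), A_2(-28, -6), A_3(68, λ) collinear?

-18

The three points are collinear iff det[A_1A_2; A_1A_3] = 0.
This determinant is linear in λ: (-48)λ + (-864) = 0, so λ = -18.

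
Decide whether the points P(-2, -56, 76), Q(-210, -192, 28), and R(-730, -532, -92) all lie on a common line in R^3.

PQ = (-208, -136, -48), PR = (-728, -476, -168).
PQ × PR = (0, 0, 0).
The cross product vanishes, so the three points are collinear.

Yes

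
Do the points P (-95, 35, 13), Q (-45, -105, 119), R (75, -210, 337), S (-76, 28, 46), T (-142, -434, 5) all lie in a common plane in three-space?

The plane through P, Q, R has normal n = PQ × PR = (-19390, 1820, 11550) and equation n·X = 2055900.
Checking the remaining points: n·S = 2055900, n·T = 2021250.
Since n·T = 2021250 ≠ 2055900, T is off the plane and the points are not all coplanar.

No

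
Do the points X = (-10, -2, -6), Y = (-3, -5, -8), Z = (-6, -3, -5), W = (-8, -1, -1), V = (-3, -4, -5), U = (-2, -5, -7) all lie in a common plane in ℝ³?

The plane through X, Y, Z has normal n = XY × XZ = (-5, -15, 5) and equation n·P = 50.
Checking the remaining points: n·W = 50, n·V = 50, n·U = 50.
All equal 50, so all 6 points lie in one plane.

Yes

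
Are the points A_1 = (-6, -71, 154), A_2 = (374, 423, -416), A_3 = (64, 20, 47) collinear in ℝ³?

A_1A_2 = (380, 494, -570), A_1A_3 = (70, 91, -107).
Comparing components 2 and 3: (494)(-107) − (-570)(91) = -988 ≠ 0, so A_1A_2 and A_1A_3 are not parallel and the points are not collinear.

No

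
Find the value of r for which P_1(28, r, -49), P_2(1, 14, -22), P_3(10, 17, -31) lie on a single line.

Direction P_2P_3 = (9, 3, -9). From the x-coordinate of P_1, the parameter along the line is τ = (28 − 1)/9 = 3.
Then r = 14 + 3·(3) = 23.

23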